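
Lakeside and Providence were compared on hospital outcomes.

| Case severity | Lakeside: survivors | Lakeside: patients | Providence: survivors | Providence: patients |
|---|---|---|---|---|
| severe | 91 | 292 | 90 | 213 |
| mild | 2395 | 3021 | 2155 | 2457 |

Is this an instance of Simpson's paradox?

No

Severe: Lakeside 91/292 = 31.2%, Providence 90/213 = 42.3% → Providence
Mild: Lakeside 2395/3021 = 79.3%, Providence 2155/2457 = 87.7% → Providence
Overall: Lakeside 2486/3313 = 75.0%, Providence 2245/2670 = 84.1% → Providence
Providence wins overall and in every case group — no reversal.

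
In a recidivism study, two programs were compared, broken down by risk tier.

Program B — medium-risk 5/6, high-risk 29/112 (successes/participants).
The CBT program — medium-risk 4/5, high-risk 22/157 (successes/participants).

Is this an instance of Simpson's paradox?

No

Medium-risk: Program B 5/6 = 83.3%, the CBT program 4/5 = 80.0% → Program B
High-risk: Program B 29/112 = 25.9%, the CBT program 22/157 = 14.0% → Program B
Overall: Program B 34/118 = 28.8%, the CBT program 26/162 = 16.0% → Program B
Program B wins overall and in every risk group — no reversal.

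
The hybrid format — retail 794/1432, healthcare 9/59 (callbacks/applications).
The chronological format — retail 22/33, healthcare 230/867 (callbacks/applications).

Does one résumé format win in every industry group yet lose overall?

Yes

Retail: the hybrid format 794/1432 = 55.4%, the chronological format 22/33 = 66.7% → the chronological format
Healthcare: the hybrid format 9/59 = 15.3%, the chronological format 230/867 = 26.5% → the chronological format
Overall: the hybrid format 803/1491 = 53.9%, the chronological format 252/900 = 28.0% → the hybrid format
The chronological format wins each industry group but the hybrid format wins overall — the comparison reverses. The chronological format's applications skew toward healthcare, which has a lower base rate.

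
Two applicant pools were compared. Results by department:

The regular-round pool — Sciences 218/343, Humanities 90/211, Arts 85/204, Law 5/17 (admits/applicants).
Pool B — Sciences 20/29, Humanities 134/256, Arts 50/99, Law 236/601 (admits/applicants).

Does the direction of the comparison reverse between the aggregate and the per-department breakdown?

Yes

Sciences: the regular-round pool 218/343 = 63.6%, Pool B 20/29 = 69.0% → Pool B
Humanities: the regular-round pool 90/211 = 42.7%, Pool B 134/256 = 52.3% → Pool B
Arts: the regular-round pool 85/204 = 41.7%, Pool B 50/99 = 50.5% → Pool B
Law: the regular-round pool 5/17 = 29.4%, Pool B 236/601 = 39.3% → Pool B
Overall: the regular-round pool 398/775 = 51.4%, Pool B 440/985 = 44.7% → the regular-round pool
Pool B wins each department group but the regular-round pool wins overall — the comparison reverses. Pool B's applicants skew toward Law, which has a lower base rate.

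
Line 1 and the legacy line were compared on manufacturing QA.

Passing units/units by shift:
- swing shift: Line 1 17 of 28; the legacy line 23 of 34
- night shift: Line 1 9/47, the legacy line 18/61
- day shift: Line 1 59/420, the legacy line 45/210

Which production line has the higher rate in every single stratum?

the legacy line

Swing shift: Line 1 17/28 = 60.7%, the legacy line 23/34 = 67.6% → the legacy line
Night shift: Line 1 9/47 = 19.1%, the legacy line 18/61 = 29.5% → the legacy line
Day shift: Line 1 59/420 = 14.0%, the legacy line 45/210 = 21.4% → the legacy line
The legacy line has the higher rate in all 3 groups.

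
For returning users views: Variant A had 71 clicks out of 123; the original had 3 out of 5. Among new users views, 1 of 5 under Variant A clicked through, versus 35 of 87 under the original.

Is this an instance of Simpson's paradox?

Yes

Returning users: Variant A 71/123 = 57.7%, the original 3/5 = 60.0% → the original
New users: Variant A 1/5 = 20.0%, the original 35/87 = 40.2% → the original
Overall: Variant A 72/128 = 56.2%, the original 38/92 = 41.3% → Variant A
The original wins each user group but Variant A wins overall — the comparison reverses. The original's views skew toward new users, which has a lower base rate.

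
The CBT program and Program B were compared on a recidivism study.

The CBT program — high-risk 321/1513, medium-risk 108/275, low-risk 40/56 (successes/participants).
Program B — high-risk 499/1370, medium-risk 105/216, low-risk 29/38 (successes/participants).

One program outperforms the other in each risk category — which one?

Program B

High-risk: the CBT program 321/1513 = 21.2%, Program B 499/1370 = 36.4% → Program B
Medium-risk: the CBT program 108/275 = 39.3%, Program B 105/216 = 48.6% → Program B
Low-risk: the CBT program 40/56 = 71.4%, Program B 29/38 = 76.3% → Program B
Program B has the higher rate in all 3 groups.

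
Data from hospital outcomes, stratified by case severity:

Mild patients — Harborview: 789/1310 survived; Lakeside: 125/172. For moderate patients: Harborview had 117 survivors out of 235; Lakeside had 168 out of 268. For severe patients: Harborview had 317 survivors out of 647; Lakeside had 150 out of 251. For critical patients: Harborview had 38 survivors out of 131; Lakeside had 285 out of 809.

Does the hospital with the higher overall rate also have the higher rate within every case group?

Mild: Harborview 789/1310 = 60.2%, Lakeside 125/172 = 72.7% → Lakeside
Moderate: Harborview 117/235 = 49.8%, Lakeside 168/268 = 62.7% → Lakeside
Severe: Harborview 317/647 = 49.0%, Lakeside 150/251 = 59.8% → Lakeside
Critical: Harborview 38/131 = 29.0%, Lakeside 285/809 = 35.2% → Lakeside
Overall: Harborview 1261/2323 = 54.3%, Lakeside 728/1500 = 48.5% → Harborview
Lakeside wins each case group but Harborview wins overall — the comparison reverses. Lakeside's patients skew toward critical, which has a lower base rate.

No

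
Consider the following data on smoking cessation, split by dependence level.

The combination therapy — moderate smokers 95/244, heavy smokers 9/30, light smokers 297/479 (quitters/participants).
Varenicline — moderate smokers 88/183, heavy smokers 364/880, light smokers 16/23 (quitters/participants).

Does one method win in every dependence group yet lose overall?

Yes

Moderate smokers: the combination therapy 95/244 = 38.9%, varenicline 88/183 = 48.1% → varenicline
Heavy smokers: the combination therapy 9/30 = 30.0%, varenicline 364/880 = 41.4% → varenicline
Light smokers: the combination therapy 297/479 = 62.0%, varenicline 16/23 = 69.6% → varenicline
Overall: the combination therapy 401/753 = 53.3%, varenicline 468/1086 = 43.1% → the combination therapy
Varenicline wins each dependence group but the combination therapy wins overall — the comparison reverses. Varenicline's participants skew toward heavy smokers, which has a lower base rate.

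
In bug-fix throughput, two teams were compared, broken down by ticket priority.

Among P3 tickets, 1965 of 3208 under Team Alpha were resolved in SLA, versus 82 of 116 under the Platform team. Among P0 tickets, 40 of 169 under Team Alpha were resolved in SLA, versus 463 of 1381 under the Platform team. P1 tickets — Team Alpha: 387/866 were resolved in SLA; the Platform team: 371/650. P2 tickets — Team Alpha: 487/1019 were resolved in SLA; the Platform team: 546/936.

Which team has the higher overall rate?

Team Alpha

P3: Team Alpha 1965/3208 = 61.3%, the Platform team 82/116 = 70.7% → the Platform team
P0: Team Alpha 40/169 = 23.7%, the Platform team 463/1381 = 33.5% → the Platform team
P1: Team Alpha 387/866 = 44.7%, the Platform team 371/650 = 57.1% → the Platform team
P2: Team Alpha 487/1019 = 47.8%, the Platform team 546/936 = 58.3% → the Platform team
Overall: Team Alpha 2879/5262 = 54.7%, the Platform team 1462/3083 = 47.4% → Team Alpha
(The Platform team wins every ticket group but Team Alpha wins overall — the Platform team's tickets skew toward the low-rate P0 group.)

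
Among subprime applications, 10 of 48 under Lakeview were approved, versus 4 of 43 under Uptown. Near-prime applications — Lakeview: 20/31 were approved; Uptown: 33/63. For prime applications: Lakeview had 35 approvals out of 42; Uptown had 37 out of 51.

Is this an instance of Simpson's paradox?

Subprime: Lakeview 10/48 = 20.8%, Uptown 4/43 = 9.3% → Lakeview
Near-prime: Lakeview 20/31 = 64.5%, Uptown 33/63 = 52.4% → Lakeview
Prime: Lakeview 35/42 = 83.3%, Uptown 37/51 = 72.5% → Lakeview
Overall: Lakeview 65/121 = 53.7%, Uptown 74/157 = 47.1% → Lakeview
Lakeview wins overall and in every credit group — no reversal.

No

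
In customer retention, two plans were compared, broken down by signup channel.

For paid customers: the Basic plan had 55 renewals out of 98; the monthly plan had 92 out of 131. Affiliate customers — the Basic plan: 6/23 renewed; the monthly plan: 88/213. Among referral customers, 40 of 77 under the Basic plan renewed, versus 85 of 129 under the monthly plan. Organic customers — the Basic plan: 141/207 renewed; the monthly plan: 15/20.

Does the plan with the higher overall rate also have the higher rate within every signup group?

Paid: the Basic plan 55/98 = 56.1%, the monthly plan 92/131 = 70.2% → the monthly plan
Affiliate: the Basic plan 6/23 = 26.1%, the monthly plan 88/213 = 41.3% → the monthly plan
Referral: the Basic plan 40/77 = 51.9%, the monthly plan 85/129 = 65.9% → the monthly plan
Organic: the Basic plan 141/207 = 68.1%, the monthly plan 15/20 = 75.0% → the monthly plan
Overall: the Basic plan 242/405 = 59.8%, the monthly plan 280/493 = 56.8% → the Basic plan
The monthly plan wins each signup group but the Basic plan wins overall — the comparison reverses. The monthly plan's customers skew toward affiliate, which has a lower base rate.

No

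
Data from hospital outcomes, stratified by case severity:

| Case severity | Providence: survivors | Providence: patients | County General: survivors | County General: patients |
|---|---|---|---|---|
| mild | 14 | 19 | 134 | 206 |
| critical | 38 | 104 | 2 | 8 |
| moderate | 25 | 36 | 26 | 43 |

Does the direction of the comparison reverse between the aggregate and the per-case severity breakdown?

Mild: Providence 14/19 = 73.7%, County General 134/206 = 65.0% → Providence
Critical: Providence 38/104 = 36.5%, County General 2/8 = 25.0% → Providence
Moderate: Providence 25/36 = 69.4%, County General 26/43 = 60.5% → Providence
Overall: Providence 77/159 = 48.4%, County General 162/257 = 63.0% → County General
Providence wins each case group but County General wins overall — the comparison reverses. Providence's patients skew toward critical, which has a lower base rate.

Yes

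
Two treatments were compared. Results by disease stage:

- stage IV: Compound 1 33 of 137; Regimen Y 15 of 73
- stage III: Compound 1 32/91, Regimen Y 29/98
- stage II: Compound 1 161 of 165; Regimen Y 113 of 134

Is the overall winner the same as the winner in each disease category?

Stage IV: Compound 1 33/137 = 24.1%, Regimen Y 15/73 = 20.5% → Compound 1
Stage III: Compound 1 32/91 = 35.2%, Regimen Y 29/98 = 29.6% → Compound 1
Stage II: Compound 1 161/165 = 97.6%, Regimen Y 113/134 = 84.3% → Compound 1
Overall: Compound 1 226/393 = 57.5%, Regimen Y 157/305 = 51.5% → Compound 1
Compound 1 wins overall and in every disease group — no reversal.

Yes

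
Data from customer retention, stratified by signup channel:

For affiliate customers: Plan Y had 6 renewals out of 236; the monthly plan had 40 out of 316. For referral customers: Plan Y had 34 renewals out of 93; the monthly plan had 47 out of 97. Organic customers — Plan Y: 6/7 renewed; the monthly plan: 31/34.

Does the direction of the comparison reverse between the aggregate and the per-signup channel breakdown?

No

Affiliate: Plan Y 6/236 = 2.5%, the monthly plan 40/316 = 12.7% → the monthly plan
Referral: Plan Y 34/93 = 36.6%, the monthly plan 47/97 = 48.5% → the monthly plan
Organic: Plan Y 6/7 = 85.7%, the monthly plan 31/34 = 91.2% → the monthly plan
Overall: Plan Y 46/336 = 13.7%, the monthly plan 118/447 = 26.4% → the monthly plan
The monthly plan wins overall and in every signup group — no reversal.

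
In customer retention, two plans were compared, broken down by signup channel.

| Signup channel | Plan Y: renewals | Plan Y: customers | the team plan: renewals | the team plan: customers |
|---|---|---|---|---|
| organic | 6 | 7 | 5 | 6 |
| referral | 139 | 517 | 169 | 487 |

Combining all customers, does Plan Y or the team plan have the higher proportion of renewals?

the team plan

Organic: Plan Y 6/7 = 85.7%, the team plan 5/6 = 83.3% → Plan Y
Referral: Plan Y 139/517 = 26.9%, the team plan 169/487 = 34.7% → the team plan
Overall: Plan Y 145/524 = 27.7%, the team plan 174/493 = 35.3% → the team plan
(Neither sweeps every signup group, but the team plan has the higher pooled rate.)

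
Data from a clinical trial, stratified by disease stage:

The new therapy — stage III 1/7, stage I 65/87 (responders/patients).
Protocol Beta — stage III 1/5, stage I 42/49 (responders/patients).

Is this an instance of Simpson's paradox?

No

Stage III: the new therapy 1/7 = 14.3%, Protocol Beta 1/5 = 20.0% → Protocol Beta
Stage I: the new therapy 65/87 = 74.7%, Protocol Beta 42/49 = 85.7% → Protocol Beta
Overall: the new therapy 66/94 = 70.2%, Protocol Beta 43/54 = 79.6% → Protocol Beta
Protocol Beta wins overall and in every disease group — no reversal.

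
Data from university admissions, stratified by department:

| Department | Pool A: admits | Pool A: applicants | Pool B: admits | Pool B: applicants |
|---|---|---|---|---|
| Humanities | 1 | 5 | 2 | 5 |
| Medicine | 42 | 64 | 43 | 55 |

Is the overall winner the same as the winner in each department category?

Yes

Humanities: Pool A 1/5 = 20.0%, Pool B 2/5 = 40.0% → Pool B
Medicine: Pool A 42/64 = 65.6%, Pool B 43/55 = 78.2% → Pool B
Overall: Pool A 43/69 = 62.3%, Pool B 45/60 = 75.0% → Pool B
Pool B wins overall and in every department group — no reversal.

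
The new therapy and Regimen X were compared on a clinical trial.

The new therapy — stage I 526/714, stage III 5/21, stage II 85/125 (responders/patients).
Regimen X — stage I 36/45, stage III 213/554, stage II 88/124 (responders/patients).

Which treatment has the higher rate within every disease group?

Stage I: the new therapy 526/714 = 73.7%, Regimen X 36/45 = 80.0% → Regimen X
Stage III: the new therapy 5/21 = 23.8%, Regimen X 213/554 = 38.4% → Regimen X
Stage II: the new therapy 85/125 = 68.0%, Regimen X 88/124 = 71.0% → Regimen X
Regimen X has the higher rate in all 3 groups.

Regimen X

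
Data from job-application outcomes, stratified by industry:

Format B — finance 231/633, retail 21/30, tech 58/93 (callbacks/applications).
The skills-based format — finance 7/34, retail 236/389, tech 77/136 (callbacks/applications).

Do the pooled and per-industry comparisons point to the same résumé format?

Finance: Format B 231/633 = 36.5%, the skills-based format 7/34 = 20.6% → Format B
Retail: Format B 21/30 = 70.0%, the skills-based format 236/389 = 60.7% → Format B
Tech: Format B 58/93 = 62.4%, the skills-based format 77/136 = 56.6% → Format B
Overall: Format B 310/756 = 41.0%, the skills-based format 320/559 = 57.2% → the skills-based format
Format B wins each industry group but the skills-based format wins overall — the comparison reverses. Format B's applications skew toward finance, which has a lower base rate.

No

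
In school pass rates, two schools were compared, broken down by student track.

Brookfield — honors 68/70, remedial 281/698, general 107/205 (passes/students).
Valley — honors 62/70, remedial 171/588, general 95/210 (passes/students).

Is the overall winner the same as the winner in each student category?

Yes

Honors: Brookfield 68/70 = 97.1%, Valley 62/70 = 88.6% → Brookfield
Remedial: Brookfield 281/698 = 40.3%, Valley 171/588 = 29.1% → Brookfield
General: Brookfield 107/205 = 52.2%, Valley 95/210 = 45.2% → Brookfield
Overall: Brookfield 456/973 = 46.9%, Valley 328/868 = 37.8% → Brookfield
Brookfield wins overall and in every student group — no reversal.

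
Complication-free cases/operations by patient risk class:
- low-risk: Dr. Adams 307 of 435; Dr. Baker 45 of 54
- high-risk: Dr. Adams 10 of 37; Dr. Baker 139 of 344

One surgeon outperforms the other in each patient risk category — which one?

Dr. Baker

Low-risk: Dr. Adams 307/435 = 70.6%, Dr. Baker 45/54 = 83.3% → Dr. Baker
High-risk: Dr. Adams 10/37 = 27.0%, Dr. Baker 139/344 = 40.4% → Dr. Baker
Dr. Baker has the higher rate in both groups.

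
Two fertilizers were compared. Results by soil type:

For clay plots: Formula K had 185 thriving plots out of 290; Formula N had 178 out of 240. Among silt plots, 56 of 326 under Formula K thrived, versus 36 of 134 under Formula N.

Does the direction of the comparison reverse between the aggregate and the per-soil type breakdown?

Clay: Formula K 185/290 = 63.8%, Formula N 178/240 = 74.2% → Formula N
Silt: Formula K 56/326 = 17.2%, Formula N 36/134 = 26.9% → Formula N
Overall: Formula K 241/616 = 39.1%, Formula N 214/374 = 57.2% → Formula N
Formula N wins overall and in every soil group — no reversal.

No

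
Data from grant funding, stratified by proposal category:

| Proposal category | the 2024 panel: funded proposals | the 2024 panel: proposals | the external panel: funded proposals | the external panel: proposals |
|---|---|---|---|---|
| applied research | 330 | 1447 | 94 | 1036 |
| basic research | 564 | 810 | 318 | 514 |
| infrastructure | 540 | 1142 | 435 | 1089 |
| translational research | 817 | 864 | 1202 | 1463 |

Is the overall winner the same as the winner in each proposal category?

Applied research: the 2024 panel 330/1447 = 22.8%, the external panel 94/1036 = 9.1% → the 2024 panel
Basic research: the 2024 panel 564/810 = 69.6%, the external panel 318/514 = 61.9% → the 2024 panel
Infrastructure: the 2024 panel 540/1142 = 47.3%, the external panel 435/1089 = 39.9% → the 2024 panel
Translational research: the 2024 panel 817/864 = 94.6%, the external panel 1202/1463 = 82.2% → the 2024 panel
Overall: the 2024 panel 2251/4263 = 52.8%, the external panel 2049/4102 = 50.0% → the 2024 panel
The 2024 panel wins overall and in every proposal group — no reversal.

Yes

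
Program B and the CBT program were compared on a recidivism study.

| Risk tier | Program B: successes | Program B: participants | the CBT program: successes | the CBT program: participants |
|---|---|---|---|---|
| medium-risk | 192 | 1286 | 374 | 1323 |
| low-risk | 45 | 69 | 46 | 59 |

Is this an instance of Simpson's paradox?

Medium-risk: Program B 192/1286 = 14.9%, the CBT program 374/1323 = 28.3% → the CBT program
Low-risk: Program B 45/69 = 65.2%, the CBT program 46/59 = 78.0% → the CBT program
Overall: Program B 237/1355 = 17.5%, the CBT program 420/1382 = 30.4% → the CBT program
The CBT program wins overall and in every risk group — no reversal.

No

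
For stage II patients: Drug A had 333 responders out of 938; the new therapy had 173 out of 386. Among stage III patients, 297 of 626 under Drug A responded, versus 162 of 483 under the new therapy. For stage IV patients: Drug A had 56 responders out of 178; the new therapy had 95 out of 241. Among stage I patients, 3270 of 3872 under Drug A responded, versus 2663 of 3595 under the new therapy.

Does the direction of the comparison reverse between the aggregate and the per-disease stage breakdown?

Stage II: Drug A 333/938 = 35.5%, the new therapy 173/386 = 44.8% → the new therapy
Stage III: Drug A 297/626 = 47.4%, the new therapy 162/483 = 33.5% → Drug A
Stage IV: Drug A 56/178 = 31.5%, the new therapy 95/241 = 39.4% → the new therapy
Stage I: Drug A 3270/3872 = 84.5%, the new therapy 2663/3595 = 74.1% → Drug A
Overall: Drug A 3956/5614 = 70.5%, the new therapy 3093/4705 = 65.7% → Drug A
Neither sweeps: Drug A wins 2 of 4 groups, the new therapy wins 2. Drug A wins overall but not every group — no Simpson reversal.

No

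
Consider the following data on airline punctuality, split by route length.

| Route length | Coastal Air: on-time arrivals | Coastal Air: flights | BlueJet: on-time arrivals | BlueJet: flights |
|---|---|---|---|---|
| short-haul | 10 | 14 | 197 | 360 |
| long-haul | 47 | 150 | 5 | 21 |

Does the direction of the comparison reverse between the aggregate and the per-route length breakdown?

Short-haul: Coastal Air 10/14 = 71.4%, BlueJet 197/360 = 54.7% → Coastal Air
Long-haul: Coastal Air 47/150 = 31.3%, BlueJet 5/21 = 23.8% → Coastal Air
Overall: Coastal Air 57/164 = 34.8%, BlueJet 202/381 = 53.0% → BlueJet
Coastal Air wins each route group but BlueJet wins overall — the comparison reverses. Coastal Air's flights skew toward long-haul, which has a lower base rate.

Yes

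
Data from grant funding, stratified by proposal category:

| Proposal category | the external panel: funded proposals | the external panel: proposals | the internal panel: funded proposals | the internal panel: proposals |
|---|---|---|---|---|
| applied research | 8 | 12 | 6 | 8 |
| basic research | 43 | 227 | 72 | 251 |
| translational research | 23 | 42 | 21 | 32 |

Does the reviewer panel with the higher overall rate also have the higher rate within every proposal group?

Yes

Applied research: the external panel 8/12 = 66.7%, the internal panel 6/8 = 75.0% → the internal panel
Basic research: the external panel 43/227 = 18.9%, the internal panel 72/251 = 28.7% → the internal panel
Translational research: the external panel 23/42 = 54.8%, the internal panel 21/32 = 65.6% → the internal panel
Overall: the external panel 74/281 = 26.3%, the internal panel 99/291 = 34.0% → the internal panel
The internal panel wins overall and in every proposal group — no reversal.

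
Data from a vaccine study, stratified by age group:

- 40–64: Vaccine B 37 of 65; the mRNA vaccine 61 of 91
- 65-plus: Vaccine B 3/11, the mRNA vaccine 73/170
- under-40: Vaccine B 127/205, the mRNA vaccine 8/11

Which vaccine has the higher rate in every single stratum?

40–64: Vaccine B 37/65 = 56.9%, the mRNA vaccine 61/91 = 67.0% → the mRNA vaccine
65-plus: Vaccine B 3/11 = 27.3%, the mRNA vaccine 73/170 = 42.9% → the mRNA vaccine
Under-40: Vaccine B 127/205 = 62.0%, the mRNA vaccine 8/11 = 72.7% → the mRNA vaccine
The mRNA vaccine has the higher rate in all 3 groups.

the mRNA vaccine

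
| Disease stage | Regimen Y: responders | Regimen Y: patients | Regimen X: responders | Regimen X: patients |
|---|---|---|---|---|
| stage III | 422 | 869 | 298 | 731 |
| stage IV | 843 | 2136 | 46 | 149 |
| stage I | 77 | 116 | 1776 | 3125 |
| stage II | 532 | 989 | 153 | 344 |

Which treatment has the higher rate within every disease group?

Regimen Y

Stage III: Regimen Y 422/869 = 48.6%, Regimen X 298/731 = 40.8% → Regimen Y
Stage IV: Regimen Y 843/2136 = 39.5%, Regimen X 46/149 = 30.9% → Regimen Y
Stage I: Regimen Y 77/116 = 66.4%, Regimen X 1776/3125 = 56.8% → Regimen Y
Stage II: Regimen Y 532/989 = 53.8%, Regimen X 153/344 = 44.5% → Regimen Y
Regimen Y has the higher rate in all 4 groups.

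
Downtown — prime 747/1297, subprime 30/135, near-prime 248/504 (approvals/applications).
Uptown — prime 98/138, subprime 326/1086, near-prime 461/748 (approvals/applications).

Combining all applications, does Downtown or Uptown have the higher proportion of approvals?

Prime: Downtown 747/1297 = 57.6%, Uptown 98/138 = 71.0% → Uptown
Subprime: Downtown 30/135 = 22.2%, Uptown 326/1086 = 30.0% → Uptown
Near-prime: Downtown 248/504 = 49.2%, Uptown 461/748 = 61.6% → Uptown
Overall: Downtown 1025/1936 = 52.9%, Uptown 885/1972 = 44.9% → Downtown
(Uptown wins every credit group but Downtown wins overall — Uptown's applications skew toward the low-rate subprime group.)

Downtown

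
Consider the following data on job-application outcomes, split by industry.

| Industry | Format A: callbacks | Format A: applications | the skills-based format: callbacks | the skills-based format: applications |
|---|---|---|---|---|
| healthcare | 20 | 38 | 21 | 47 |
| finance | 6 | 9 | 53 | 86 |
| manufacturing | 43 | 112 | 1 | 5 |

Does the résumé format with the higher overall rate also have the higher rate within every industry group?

Healthcare: Format A 20/38 = 52.6%, the skills-based format 21/47 = 44.7% → Format A
Finance: Format A 6/9 = 66.7%, the skills-based format 53/86 = 61.6% → Format A
Manufacturing: Format A 43/112 = 38.4%, the skills-based format 1/5 = 20.0% → Format A
Overall: Format A 69/159 = 43.4%, the skills-based format 75/138 = 54.3% → the skills-based format
Format A wins each industry group but the skills-based format wins overall — the comparison reverses. Format A's applications skew toward manufacturing, which has a lower base rate.

No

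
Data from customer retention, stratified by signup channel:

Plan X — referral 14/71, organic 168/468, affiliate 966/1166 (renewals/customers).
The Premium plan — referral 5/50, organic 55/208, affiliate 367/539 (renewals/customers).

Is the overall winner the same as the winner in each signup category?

Referral: Plan X 14/71 = 19.7%, the Premium plan 5/50 = 10.0% → Plan X
Organic: Plan X 168/468 = 35.9%, the Premium plan 55/208 = 26.4% → Plan X
Affiliate: Plan X 966/1166 = 82.8%, the Premium plan 367/539 = 68.1% → Plan X
Overall: Plan X 1148/1705 = 67.3%, the Premium plan 427/797 = 53.6% → Plan X
Plan X wins overall and in every signup group — no reversal.

Yes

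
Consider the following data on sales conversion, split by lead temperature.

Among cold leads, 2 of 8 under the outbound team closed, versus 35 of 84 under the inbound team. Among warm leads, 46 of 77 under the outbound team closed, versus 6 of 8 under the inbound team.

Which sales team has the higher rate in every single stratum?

the inbound team

Cold: the outbound team 2/8 = 25.0%, the inbound team 35/84 = 41.7% → the inbound team
Warm: the outbound team 46/77 = 59.7%, the inbound team 6/8 = 75.0% → the inbound team
The inbound team has the higher rate in both groups.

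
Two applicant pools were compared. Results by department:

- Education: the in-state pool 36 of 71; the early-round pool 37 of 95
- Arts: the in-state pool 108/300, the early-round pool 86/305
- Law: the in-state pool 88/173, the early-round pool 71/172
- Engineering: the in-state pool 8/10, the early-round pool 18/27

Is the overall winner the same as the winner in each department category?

Education: the in-state pool 36/71 = 50.7%, the early-round pool 37/95 = 38.9% → the in-state pool
Arts: the in-state pool 108/300 = 36.0%, the early-round pool 86/305 = 28.2% → the in-state pool
Law: the in-state pool 88/173 = 50.9%, the early-round pool 71/172 = 41.3% → the in-state pool
Engineering: the in-state pool 8/10 = 80.0%, the early-round pool 18/27 = 66.7% → the in-state pool
Overall: the in-state pool 240/554 = 43.3%, the early-round pool 212/599 = 35.4% → the in-state pool
The in-state pool wins overall and in every department group — no reversal.

Yes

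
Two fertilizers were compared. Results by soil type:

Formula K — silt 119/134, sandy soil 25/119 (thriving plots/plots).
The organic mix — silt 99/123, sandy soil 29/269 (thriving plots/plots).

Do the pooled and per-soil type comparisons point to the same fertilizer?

Yes

Silt: Formula K 119/134 = 88.8%, the organic mix 99/123 = 80.5% → Formula K
Sandy soil: Formula K 25/119 = 21.0%, the organic mix 29/269 = 10.8% → Formula K
Overall: Formula K 144/253 = 56.9%, the organic mix 128/392 = 32.7% → Formula K
Formula K wins overall and in every soil group — no reversal.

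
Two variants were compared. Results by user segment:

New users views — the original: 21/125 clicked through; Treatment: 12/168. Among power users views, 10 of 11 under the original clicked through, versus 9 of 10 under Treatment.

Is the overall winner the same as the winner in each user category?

New users: the original 21/125 = 16.8%, Treatment 12/168 = 7.1% → the original
Power users: the original 10/11 = 90.9%, Treatment 9/10 = 90.0% → the original
Overall: the original 31/136 = 22.8%, Treatment 21/178 = 11.8% → the original
The original wins overall and in every user group — no reversal.

Yes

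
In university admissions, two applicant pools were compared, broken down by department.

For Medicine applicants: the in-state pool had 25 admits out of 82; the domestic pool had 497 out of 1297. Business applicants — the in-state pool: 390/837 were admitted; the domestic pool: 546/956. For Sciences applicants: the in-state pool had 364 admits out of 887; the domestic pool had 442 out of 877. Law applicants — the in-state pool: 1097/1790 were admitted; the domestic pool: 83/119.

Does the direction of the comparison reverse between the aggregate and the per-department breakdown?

Medicine: the in-state pool 25/82 = 30.5%, the domestic pool 497/1297 = 38.3% → the domestic pool
Business: the in-state pool 390/837 = 46.6%, the domestic pool 546/956 = 57.1% → the domestic pool
Sciences: the in-state pool 364/887 = 41.0%, the domestic pool 442/877 = 50.4% → the domestic pool
Law: the in-state pool 1097/1790 = 61.3%, the domestic pool 83/119 = 69.7% → the domestic pool
Overall: the in-state pool 1876/3596 = 52.2%, the domestic pool 1568/3249 = 48.3% → the in-state pool
The domestic pool wins each department group but the in-state pool wins overall — the comparison reverses. The domestic pool's applicants skew toward Medicine, which has a lower base rate.

Yes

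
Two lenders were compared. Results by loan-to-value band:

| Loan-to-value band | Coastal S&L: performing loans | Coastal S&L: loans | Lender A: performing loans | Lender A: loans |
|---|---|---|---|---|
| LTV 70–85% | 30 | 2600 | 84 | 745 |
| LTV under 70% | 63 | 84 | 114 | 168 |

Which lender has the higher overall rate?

Lender A

LTV 70–85%: Coastal S&L 30/2600 = 1.2%, Lender A 84/745 = 11.3% → Lender A
LTV under 70%: Coastal S&L 63/84 = 75.0%, Lender A 114/168 = 67.9% → Coastal S&L
Overall: Coastal S&L 93/2684 = 3.5%, Lender A 198/913 = 21.7% → Lender A
(Neither sweeps every loan-to-value group, but Lender A has the higher pooled rate.)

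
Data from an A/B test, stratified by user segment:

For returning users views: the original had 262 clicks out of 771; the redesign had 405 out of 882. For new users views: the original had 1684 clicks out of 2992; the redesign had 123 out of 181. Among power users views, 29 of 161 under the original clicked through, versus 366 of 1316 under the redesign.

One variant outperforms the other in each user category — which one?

Returning users: the original 262/771 = 34.0%, the redesign 405/882 = 45.9% → the redesign
New users: the original 1684/2992 = 56.3%, the redesign 123/181 = 68.0% → the redesign
Power users: the original 29/161 = 18.0%, the redesign 366/1316 = 27.8% → the redesign
The redesign has the higher rate in all 3 groups.

the redesign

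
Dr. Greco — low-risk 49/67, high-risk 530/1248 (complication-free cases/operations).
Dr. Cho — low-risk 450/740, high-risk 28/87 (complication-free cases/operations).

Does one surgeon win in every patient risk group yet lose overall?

Yes

Low-risk: Dr. Greco 49/67 = 73.1%, Dr. Cho 450/740 = 60.8% → Dr. Greco
High-risk: Dr. Greco 530/1248 = 42.5%, Dr. Cho 28/87 = 32.2% → Dr. Greco
Overall: Dr. Greco 579/1315 = 44.0%, Dr. Cho 478/827 = 57.8% → Dr. Cho
Dr. Greco wins each patient risk group but Dr. Cho wins overall — the comparison reverses. Dr. Greco's operations skew toward high-risk, which has a lower base rate.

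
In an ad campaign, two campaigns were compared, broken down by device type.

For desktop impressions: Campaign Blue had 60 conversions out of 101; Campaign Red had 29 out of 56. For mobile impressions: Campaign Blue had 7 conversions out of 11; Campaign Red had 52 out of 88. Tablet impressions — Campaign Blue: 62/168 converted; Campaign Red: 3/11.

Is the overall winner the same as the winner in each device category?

No

Desktop: Campaign Blue 60/101 = 59.4%, Campaign Red 29/56 = 51.8% → Campaign Blue
Mobile: Campaign Blue 7/11 = 63.6%, Campaign Red 52/88 = 59.1% → Campaign Blue
Tablet: Campaign Blue 62/168 = 36.9%, Campaign Red 3/11 = 27.3% → Campaign Blue
Overall: Campaign Blue 129/280 = 46.1%, Campaign Red 84/155 = 54.2% → Campaign Red
Campaign Blue wins each device group but Campaign Red wins overall — the comparison reverses. Campaign Blue's impressions skew toward tablet, which has a lower base rate.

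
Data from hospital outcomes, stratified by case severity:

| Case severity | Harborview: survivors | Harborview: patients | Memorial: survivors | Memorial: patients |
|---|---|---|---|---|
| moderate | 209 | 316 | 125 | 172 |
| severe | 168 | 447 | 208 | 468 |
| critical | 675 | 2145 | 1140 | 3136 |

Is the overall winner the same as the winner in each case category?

Moderate: Harborview 209/316 = 66.1%, Memorial 125/172 = 72.7% → Memorial
Severe: Harborview 168/447 = 37.6%, Memorial 208/468 = 44.4% → Memorial
Critical: Harborview 675/2145 = 31.5%, Memorial 1140/3136 = 36.4% → Memorial
Overall: Harborview 1052/2908 = 36.2%, Memorial 1473/3776 = 39.0% → Memorial
Memorial wins overall and in every case group — no reversal.

Yes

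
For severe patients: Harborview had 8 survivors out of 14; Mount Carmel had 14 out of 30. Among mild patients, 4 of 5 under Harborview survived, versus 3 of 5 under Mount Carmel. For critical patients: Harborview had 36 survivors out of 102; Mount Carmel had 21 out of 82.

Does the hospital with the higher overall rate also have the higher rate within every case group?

Yes

Severe: Harborview 8/14 = 57.1%, Mount Carmel 14/30 = 46.7% → Harborview
Mild: Harborview 4/5 = 80.0%, Mount Carmel 3/5 = 60.0% → Harborview
Critical: Harborview 36/102 = 35.3%, Mount Carmel 21/82 = 25.6% → Harborview
Overall: Harborview 48/121 = 39.7%, Mount Carmel 38/117 = 32.5% → Harborview
Harborview wins overall and in every case group — no reversal.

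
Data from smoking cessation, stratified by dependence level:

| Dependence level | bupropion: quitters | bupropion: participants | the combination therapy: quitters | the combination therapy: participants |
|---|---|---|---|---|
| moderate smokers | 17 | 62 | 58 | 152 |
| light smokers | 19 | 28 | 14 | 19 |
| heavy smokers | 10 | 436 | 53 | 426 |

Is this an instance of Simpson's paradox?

Moderate smokers: bupropion 17/62 = 27.4%, the combination therapy 58/152 = 38.2% → the combination therapy
Light smokers: bupropion 19/28 = 67.9%, the combination therapy 14/19 = 73.7% → the combination therapy
Heavy smokers: bupropion 10/436 = 2.3%, the combination therapy 53/426 = 12.4% → the combination therapy
Overall: bupropion 46/526 = 8.7%, the combination therapy 125/597 = 20.9% → the combination therapy
The combination therapy wins overall and in every dependence group — no reversal.

No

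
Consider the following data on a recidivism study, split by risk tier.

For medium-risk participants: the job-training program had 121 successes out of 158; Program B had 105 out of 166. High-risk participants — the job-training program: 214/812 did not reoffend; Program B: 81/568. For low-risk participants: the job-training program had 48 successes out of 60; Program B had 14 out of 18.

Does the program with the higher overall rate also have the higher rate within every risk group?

Yes

Medium-risk: the job-training program 121/158 = 76.6%, Program B 105/166 = 63.3% → the job-training program
High-risk: the job-training program 214/812 = 26.4%, Program B 81/568 = 14.3% → the job-training program
Low-risk: the job-training program 48/60 = 80.0%, Program B 14/18 = 77.8% → the job-training program
Overall: the job-training program 383/1030 = 37.2%, Program B 200/752 = 26.6% → the job-training program
The job-training program wins overall and in every risk group — no reversal.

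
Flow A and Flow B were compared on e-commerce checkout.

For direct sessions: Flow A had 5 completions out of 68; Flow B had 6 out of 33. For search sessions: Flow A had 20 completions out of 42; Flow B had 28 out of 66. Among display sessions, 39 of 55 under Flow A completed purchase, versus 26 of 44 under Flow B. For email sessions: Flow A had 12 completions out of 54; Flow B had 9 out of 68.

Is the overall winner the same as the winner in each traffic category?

Direct: Flow A 5/68 = 7.4%, Flow B 6/33 = 18.2% → Flow B
Search: Flow A 20/42 = 47.6%, Flow B 28/66 = 42.4% → Flow A
Display: Flow A 39/55 = 70.9%, Flow B 26/44 = 59.1% → Flow A
Email: Flow A 12/54 = 22.2%, Flow B 9/68 = 13.2% → Flow A
Overall: Flow A 76/219 = 34.7%, Flow B 69/211 = 32.7% → Flow A
Neither sweeps: Flow A wins 3 of 4 groups, Flow B wins 1. Flow A wins overall but not every group — no Simpson reversal.

No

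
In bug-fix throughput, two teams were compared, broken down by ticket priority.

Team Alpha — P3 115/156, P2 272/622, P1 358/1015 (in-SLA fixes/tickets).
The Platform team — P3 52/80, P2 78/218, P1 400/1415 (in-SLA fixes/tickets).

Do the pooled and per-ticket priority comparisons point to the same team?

Yes

P3: Team Alpha 115/156 = 73.7%, the Platform team 52/80 = 65.0% → Team Alpha
P2: Team Alpha 272/622 = 43.7%, the Platform team 78/218 = 35.8% → Team Alpha
P1: Team Alpha 358/1015 = 35.3%, the Platform team 400/1415 = 28.3% → Team Alpha
Overall: Team Alpha 745/1793 = 41.6%, the Platform team 530/1713 = 30.9% → Team Alpha
Team Alpha wins overall and in every ticket group — no reversal.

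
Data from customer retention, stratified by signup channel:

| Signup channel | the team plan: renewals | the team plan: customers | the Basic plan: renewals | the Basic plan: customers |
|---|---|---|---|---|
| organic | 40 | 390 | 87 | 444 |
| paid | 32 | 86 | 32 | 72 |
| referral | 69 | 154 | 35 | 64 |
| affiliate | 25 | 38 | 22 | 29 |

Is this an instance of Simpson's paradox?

No

Organic: the team plan 40/390 = 10.3%, the Basic plan 87/444 = 19.6% → the Basic plan
Paid: the team plan 32/86 = 37.2%, the Basic plan 32/72 = 44.4% → the Basic plan
Referral: the team plan 69/154 = 44.8%, the Basic plan 35/64 = 54.7% → the Basic plan
Affiliate: the team plan 25/38 = 65.8%, the Basic plan 22/29 = 75.9% → the Basic plan
Overall: the team plan 166/668 = 24.9%, the Basic plan 176/609 = 28.9% → the Basic plan
The Basic plan wins overall and in every signup group — no reversal.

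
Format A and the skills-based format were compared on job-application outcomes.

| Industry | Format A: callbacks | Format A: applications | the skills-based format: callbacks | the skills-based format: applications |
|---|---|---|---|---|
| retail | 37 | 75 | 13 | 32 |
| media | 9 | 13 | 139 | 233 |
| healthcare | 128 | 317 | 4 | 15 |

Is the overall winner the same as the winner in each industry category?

Retail: Format A 37/75 = 49.3%, the skills-based format 13/32 = 40.6% → Format A
Media: Format A 9/13 = 69.2%, the skills-based format 139/233 = 59.7% → Format A
Healthcare: Format A 128/317 = 40.4%, the skills-based format 4/15 = 26.7% → Format A
Overall: Format A 174/405 = 43.0%, the skills-based format 156/280 = 55.7% → the skills-based format
Format A wins each industry group but the skills-based format wins overall — the comparison reverses. Format A's applications skew toward healthcare, which has a lower base rate.

No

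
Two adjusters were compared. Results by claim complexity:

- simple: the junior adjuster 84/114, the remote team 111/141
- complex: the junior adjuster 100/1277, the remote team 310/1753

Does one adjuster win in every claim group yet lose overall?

No

Simple: the junior adjuster 84/114 = 73.7%, the remote team 111/141 = 78.7% → the remote team
Complex: the junior adjuster 100/1277 = 7.8%, the remote team 310/1753 = 17.7% → the remote team
Overall: the junior adjuster 184/1391 = 13.2%, the remote team 421/1894 = 22.2% → the remote team
The remote team wins overall and in every claim group — no reversal.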